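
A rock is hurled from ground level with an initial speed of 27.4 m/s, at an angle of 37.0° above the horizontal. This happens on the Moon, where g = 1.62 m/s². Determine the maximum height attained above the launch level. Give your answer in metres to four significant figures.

83.92 m

vₓ = 27.40 cos 37.0° = 21.88 m/s; v_y0 = 27.40 sin 37.0° = 16.49 m/s.
Maximum height: H = v_y0² / (2g) = 16.49² / (2 × 1.62) = 83.92 m.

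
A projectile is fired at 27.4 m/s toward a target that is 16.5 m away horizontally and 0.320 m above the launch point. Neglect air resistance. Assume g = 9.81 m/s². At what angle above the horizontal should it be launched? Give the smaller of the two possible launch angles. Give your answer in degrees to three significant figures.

Trajectory: y = x tanθ − g x² (1 + tan²θ)/(2v₀²). With x = 16.5, y = 0.320, v₀ = 27.4, g = 9.81:
1.779 tan²θ − 16.5 tanθ + (2.099) = 0.
tanθ = [16.5 ± √(16.5² − 4 × 1.779 × (2.099))] / (2 × 1.779) = (16.5 ± 16.04) / 3.557, giving tanθ = 0.1290 or 9.147.
θ = 7.350° or 83.76°; the smaller is 7.350°.

7.35°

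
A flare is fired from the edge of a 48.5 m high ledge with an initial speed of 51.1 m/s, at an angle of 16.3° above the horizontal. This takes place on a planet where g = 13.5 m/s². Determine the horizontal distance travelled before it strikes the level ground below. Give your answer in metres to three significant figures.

194 m

vₓ = 51.10 cos 16.3° = 49.05 m/s; v_y0 = 51.10 sin 16.3° = 14.34 m/s.
Vertical motion (up positive, ground at y = 0): 6.750 t² − (14.34) t − 48.5 = 0, so t = (14.34 + √(14.34² + 2·13.5·48.5)) / 13.5 = (14.34 + 38.93) / 13.5 = 3.946 s.
Horizontal distance: R = vₓ t = 49.05 × 3.946 = 193.5 m.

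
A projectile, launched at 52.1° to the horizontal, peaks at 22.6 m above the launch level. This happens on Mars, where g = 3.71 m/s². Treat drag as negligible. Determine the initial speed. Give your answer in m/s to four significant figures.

At the peak v_y = 0, so v_y0 = √(2gH) = √(2 × 3.71 × 22.6) = 12.95 m/s.
v_y0 = v₀ sin θ ⇒ v₀ = 12.95 / sin 52.1° = 16.41 m/s.

16.41 m/s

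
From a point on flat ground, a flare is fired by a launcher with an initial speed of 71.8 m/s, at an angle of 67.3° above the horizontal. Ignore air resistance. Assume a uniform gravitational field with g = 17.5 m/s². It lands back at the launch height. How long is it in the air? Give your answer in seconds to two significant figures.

7.6 s

vₓ = 71.80 cos 67.3° = 27.71 m/s; v_y0 = 71.80 sin 67.3° = 66.24 m/s.
It returns to y = 0 when t = 2 v_y0 / g = 2(66.24)/17.5 = 7.570 s.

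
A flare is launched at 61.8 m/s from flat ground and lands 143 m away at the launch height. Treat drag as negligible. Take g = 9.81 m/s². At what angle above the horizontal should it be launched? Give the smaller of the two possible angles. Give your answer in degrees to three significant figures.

10.8°

Level-ground range R = v₀² sin(2θ)/g ⇒ sin(2θ) = gR/v₀² = 9.81 × 143 / 61.8² = 0.3673.
2θ = 21.55° or 180° − 21.55° = 158.5°, so θ = 10.77° or 79.23°.
The smaller angle is 10.77°.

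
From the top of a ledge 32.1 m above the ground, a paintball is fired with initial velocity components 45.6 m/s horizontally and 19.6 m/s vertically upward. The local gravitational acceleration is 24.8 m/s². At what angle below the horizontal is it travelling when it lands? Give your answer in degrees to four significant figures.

With up positive and y = 0 at the ground: y(t) = 32.1 + (19.60) t − 12.40 t². Setting y = 0 and taking the positive root: t = [19.60 + √(19.60² + 2·24.8·32.1)] / 24.8 = (19.60 + 44.46) / 24.8 = 2.583 s.
At impact: v_y = v_y0 − g t = −44.46 m/s; vₓ = 45.60 m/s.
Angle below horizontal: arctan(|v_y|/vₓ) = arctan(44.46/45.60) = 44.27°.

44.27°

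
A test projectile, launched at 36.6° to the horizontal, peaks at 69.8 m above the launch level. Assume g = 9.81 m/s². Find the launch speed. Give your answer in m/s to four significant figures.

At the peak v_y = 0, so v_y0 = √(2gH) = √(2 × 9.81 × 69.8) = 37.01 m/s.
v_y0 = v₀ sin θ ⇒ v₀ = 37.01 / sin 36.6° = 62.07 m/s.

62.07 m/s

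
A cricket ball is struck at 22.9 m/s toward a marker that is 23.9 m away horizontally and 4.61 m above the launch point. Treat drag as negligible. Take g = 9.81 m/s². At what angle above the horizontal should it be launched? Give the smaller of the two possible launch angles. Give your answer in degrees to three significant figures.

Trajectory: y = x tanθ − g x² (1 + tan²θ)/(2v₀²). With x = 23.9, y = 4.61, v₀ = 22.9, g = 9.81:
5.343 tan²θ − 23.9 tanθ + (9.953) = 0.
tanθ = [23.9 ± √(23.9² − 4 × 5.343 × (9.953))] / (2 × 5.343) = (23.9 ± 18.93) / 10.69, giving tanθ = 0.4647 or 4.009.
θ = 24.92° or 75.99°; the smaller is 24.92°.

24.9°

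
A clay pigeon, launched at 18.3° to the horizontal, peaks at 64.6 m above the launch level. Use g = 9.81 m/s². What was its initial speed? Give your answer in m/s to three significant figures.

113 m/s

At the peak v_y = 0, so v_y0 = √(2gH) = √(2 × 9.81 × 64.6) = 35.60 m/s.
v_y0 = v₀ sin θ ⇒ v₀ = 35.60 / sin 18.3° = 113.4 m/s.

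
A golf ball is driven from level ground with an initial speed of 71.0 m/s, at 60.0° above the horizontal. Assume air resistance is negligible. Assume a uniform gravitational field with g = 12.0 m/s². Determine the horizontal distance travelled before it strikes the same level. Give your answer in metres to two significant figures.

Horizontal component vₓ = 71.00 cos 60.0° = 35.50 m/s; vertical v_y0 = 71.00 sin 60.0° = 61.49 m/s.
Time aloft: T = 2 v_y0 / g = 2 × 61.49 / 12.0 = 10.25 s.
Range: R = vₓ T = 35.50 × 10.25 = 363.8 m.

360 m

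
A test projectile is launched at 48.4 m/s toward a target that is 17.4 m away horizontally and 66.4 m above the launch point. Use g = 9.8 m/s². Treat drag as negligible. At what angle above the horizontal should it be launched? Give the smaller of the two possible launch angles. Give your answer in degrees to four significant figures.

77.82°

Trajectory: y = x tanθ − g x² (1 + tan²θ)/(2v₀²). With x = 17.4, y = 66.4, v₀ = 48.4, g = 9.80:
0.6333 tan²θ − 17.4 tanθ + (67.03) = 0.
tanθ = [17.4 ± √(17.4² − 4 × 0.6333 × (67.03))] / (2 × 0.6333) = (17.4 ± 11.53) / 1.267, giving tanθ = 4.634 or 22.84.
θ = 77.82° or 87.49°; the smaller is 77.82°.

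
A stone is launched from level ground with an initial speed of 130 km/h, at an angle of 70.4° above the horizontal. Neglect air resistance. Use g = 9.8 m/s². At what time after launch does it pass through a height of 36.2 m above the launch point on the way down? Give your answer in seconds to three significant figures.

Convert: 130 km/h = 130/3.6 = 36.11 m/s.
Resolve: vₓ = 36.11 cos 70.4° = 12.11 m/s and v_y0 = 36.11 sin 70.4° = 34.02 m/s.
Height y(t) = 34.02 t − 4.900 t² = 36.2 gives 4.900 t² − 34.02 t + 36.2 = 0.
Quadratic formula: t = (34.02 ± √447.75) / 9.80 = (34.02 ± 21.16) / 9.80 → t = 1.312 s or 5.631 s.
The descending-branch root is 5.631 s.

5.63 s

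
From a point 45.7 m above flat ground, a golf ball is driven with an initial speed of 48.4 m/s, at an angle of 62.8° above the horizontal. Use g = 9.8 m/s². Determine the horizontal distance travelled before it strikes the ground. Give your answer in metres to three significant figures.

vₓ = 48.40 cos 62.8° = 22.12 m/s; v_y0 = 48.40 sin 62.8° = 43.05 m/s.
With up positive and y = 0 at the ground: y(t) = 45.7 + (43.05) t − 4.900 t². Setting y = 0 and taking the positive root: t = [43.05 + √(43.05² + 2·9.80·45.7)] / 9.80 = (43.05 + 52.43) / 9.80 = 9.743 s.
Horizontal distance: R = vₓ t = 22.12 × 9.743 = 215.5 m.

216 m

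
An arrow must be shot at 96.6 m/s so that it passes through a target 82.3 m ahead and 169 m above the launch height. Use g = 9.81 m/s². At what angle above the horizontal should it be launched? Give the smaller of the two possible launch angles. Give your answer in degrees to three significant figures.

66.8°

Trajectory: y = x tanθ − g x² (1 + tan²θ)/(2v₀²). With x = 82.3, y = 169, v₀ = 96.6, g = 9.81:
3.560 tan²θ − 82.3 tanθ + (172.6) = 0.
tanθ = [82.3 ± √(82.3² − 4 × 3.560 × (172.6))] / (2 × 3.560) = (82.3 ± 65.70) / 7.121, giving tanθ = 2.332 or 20.78.
θ = 66.79° or 87.25°; the smaller is 66.79°.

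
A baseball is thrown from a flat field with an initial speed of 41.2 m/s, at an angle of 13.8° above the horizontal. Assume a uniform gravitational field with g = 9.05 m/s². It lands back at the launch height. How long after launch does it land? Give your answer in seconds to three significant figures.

2.17 s

Horizontal component vₓ = 41.20 cos 13.8° = 40.01 m/s; vertical v_y0 = 41.20 sin 13.8° = 9.828 m/s.
Landing at launch height ⇒ T = 2 v_y0 / g = 2 × 9.828 / 9.05 = 2.172 s.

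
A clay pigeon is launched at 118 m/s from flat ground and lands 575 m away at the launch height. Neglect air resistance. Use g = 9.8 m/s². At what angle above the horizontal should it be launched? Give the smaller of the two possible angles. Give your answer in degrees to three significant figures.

Level-ground range R = v₀² sin(2θ)/g ⇒ sin(2θ) = gR/v₀² = 9.80 × 575 / 118² = 0.4047.
2θ = 23.87° or 180° − 23.87° = 156.1°, so θ = 11.94° or 78.06°.
The smaller angle is 11.94°.

11.9°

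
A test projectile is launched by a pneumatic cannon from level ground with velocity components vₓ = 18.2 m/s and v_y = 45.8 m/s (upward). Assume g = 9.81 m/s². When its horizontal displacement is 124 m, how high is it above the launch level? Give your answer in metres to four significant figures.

x = vₓ t ⇒ t = 124/18.20 = 6.813 s.
Height: y = v_y0 t − ½ g t² = 45.80 × 6.813 − 4.905 × 6.813² = 312.0 − 227.7 = 84.36 m.

84.36 m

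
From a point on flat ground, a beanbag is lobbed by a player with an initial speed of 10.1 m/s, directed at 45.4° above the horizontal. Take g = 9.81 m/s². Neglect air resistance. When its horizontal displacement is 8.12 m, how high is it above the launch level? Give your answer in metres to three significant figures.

1.80 m

Horizontal component vₓ = 10.10 cos 45.4° = 7.092 m/s; vertical v_y0 = 10.10 sin 45.4° = 7.191 m/s.
x = vₓ t ⇒ t = 8.12/7.092 = 1.145 s.
Height: y = v_y0 t − ½ g t² = 7.191 × 1.145 − 4.905 × 1.145² = 8.234 − 6.431 = 1.804 m.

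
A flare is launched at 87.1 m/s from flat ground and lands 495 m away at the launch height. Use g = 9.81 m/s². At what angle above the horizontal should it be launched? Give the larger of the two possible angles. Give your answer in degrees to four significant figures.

From R = (v₀²/g) sin 2θ: sin 2θ = 9.81 × 495 / 7586.4 = 0.6401.
2θ = 39.80° or 180° − 39.80° = 140.2°, so θ = 19.90° or 70.10°.
The larger angle is 70.10°.

70.10°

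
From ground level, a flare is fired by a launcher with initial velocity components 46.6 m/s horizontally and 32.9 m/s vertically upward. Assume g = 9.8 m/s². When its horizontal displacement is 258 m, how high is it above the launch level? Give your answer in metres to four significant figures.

x = vₓ t ⇒ t = 258/46.60 = 5.536 s.
Height: y = v_y0 t − ½ g t² = 32.90 × 5.536 − 4.900 × 5.536² = 182.2 − 150.2 = 31.95 m.

31.95 m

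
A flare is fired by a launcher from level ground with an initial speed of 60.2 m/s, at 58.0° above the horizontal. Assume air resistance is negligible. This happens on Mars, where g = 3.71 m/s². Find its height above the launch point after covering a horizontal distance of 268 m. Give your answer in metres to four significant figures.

Horizontal component vₓ = 60.20 cos 58.0° = 31.90 m/s; vertical v_y0 = 60.20 sin 58.0° = 51.05 m/s.
x = vₓ t ⇒ t = 268/31.90 = 8.401 s.
Height: y = v_y0 t − ½ g t² = 51.05 × 8.401 − 1.855 × 8.401² = 428.9 − 130.9 = 298.0 m.

298.0 m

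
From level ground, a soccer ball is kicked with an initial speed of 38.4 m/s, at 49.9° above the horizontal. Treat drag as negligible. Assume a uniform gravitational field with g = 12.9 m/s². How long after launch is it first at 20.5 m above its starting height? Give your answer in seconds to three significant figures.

0.861 s

Components: vₓ = 38.40 cos 49.9° = 24.73 m/s, v_y0 = 38.40 sin 49.9° = 29.37 m/s.
Height y(t) = 29.37 t − 6.450 t² = 20.5 gives 6.450 t² − 29.37 t + 20.5 = 0.
Quadratic formula: t = (29.37 ± √333.87) / 12.9 = (29.37 ± 18.27) / 12.9 → t = 0.8605 s or 3.693 s.
The first (ascending) time is 0.8605 s.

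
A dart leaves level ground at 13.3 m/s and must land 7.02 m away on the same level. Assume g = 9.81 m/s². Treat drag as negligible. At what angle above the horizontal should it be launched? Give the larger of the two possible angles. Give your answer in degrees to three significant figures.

From R = (v₀²/g) sin 2θ: sin 2θ = 9.81 × 7.02 / 176.89 = 0.3893.
2θ = 22.91° or 180° − 22.91° = 157.1°, so θ = 11.46° or 78.54°.
The larger angle is 78.54°.

78.5°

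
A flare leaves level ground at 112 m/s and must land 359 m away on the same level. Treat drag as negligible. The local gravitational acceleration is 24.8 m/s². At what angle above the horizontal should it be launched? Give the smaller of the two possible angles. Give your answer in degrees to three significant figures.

22.6°

Level-ground range R = v₀² sin(2θ)/g ⇒ sin(2θ) = gR/v₀² = 24.8 × 359 / 112² = 0.7098.
2θ = 45.22° or 180° − 45.22° = 134.8°, so θ = 22.61° or 67.39°.
The smaller angle is 22.61°.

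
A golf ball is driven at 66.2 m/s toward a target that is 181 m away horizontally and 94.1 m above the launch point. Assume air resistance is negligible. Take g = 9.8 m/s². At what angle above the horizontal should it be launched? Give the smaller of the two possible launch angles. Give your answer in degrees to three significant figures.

Trajectory: y = x tanθ − g x² (1 + tan²θ)/(2v₀²). With x = 181, y = 94.1, v₀ = 66.2, g = 9.80:
36.63 tan²θ − 181 tanθ + (130.7) = 0.
tanθ = [181 ± √(181² − 4 × 36.63 × (130.7))] / (2 × 36.63) = (181 ± 116.6) / 73.26, giving tanθ = 0.8784 or 4.063.
θ = 41.30° or 76.17°; the smaller is 41.30°.

41.3°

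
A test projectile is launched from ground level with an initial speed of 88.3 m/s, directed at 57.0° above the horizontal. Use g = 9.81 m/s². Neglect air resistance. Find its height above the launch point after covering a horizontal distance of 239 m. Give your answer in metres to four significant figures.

246.9 m

Components: vₓ = 88.30 cos 57.0° = 48.09 m/s, v_y0 = 88.30 sin 57.0° = 74.05 m/s.
x = vₓ t ⇒ t = 239/48.09 = 4.970 s.
Height: y = v_y0 t − ½ g t² = 74.05 × 4.970 − 4.905 × 4.970² = 368.0 − 121.1 = 246.9 m.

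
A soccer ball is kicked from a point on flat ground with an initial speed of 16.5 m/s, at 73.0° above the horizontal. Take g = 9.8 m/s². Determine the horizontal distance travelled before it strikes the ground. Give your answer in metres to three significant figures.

Components: vₓ = 16.50 cos 73.0° = 4.824 m/s, v_y0 = 16.50 sin 73.0° = 15.78 m/s.
Time aloft: T = 2 v_y0 / g = 2 × 15.78 / 9.80 = 3.220 s.
Horizontal distance R = vₓ T = 4.824 × 3.220 = 15.53 m.

15.5 m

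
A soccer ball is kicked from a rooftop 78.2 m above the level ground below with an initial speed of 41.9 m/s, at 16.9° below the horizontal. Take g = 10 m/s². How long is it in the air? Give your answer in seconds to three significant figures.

Resolve: vₓ = 41.90 cos 16.9° = 40.09 m/s and v_y0 = −12.18 m/s (downward).
With up positive and y = 0 at the ground: y(t) = 78.2 + (−12.18) t − 5.000 t². Setting y = 0 and taking the positive root: t = [−12.18 + √(12.18² + 2·10.0·78.2)] / 10.0 = (−12.18 + 41.38) / 10.0 = 2.920 s.

2.92 s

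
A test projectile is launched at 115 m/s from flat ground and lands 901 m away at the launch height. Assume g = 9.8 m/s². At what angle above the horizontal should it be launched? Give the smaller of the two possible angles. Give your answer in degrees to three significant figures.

Level-ground range R = v₀² sin(2θ)/g ⇒ sin(2θ) = gR/v₀² = 9.80 × 901 / 115² = 0.6677.
2θ = 41.89° or 180° − 41.89° = 138.1°, so θ = 20.94° or 69.06°.
The smaller angle is 20.94°.

20.9°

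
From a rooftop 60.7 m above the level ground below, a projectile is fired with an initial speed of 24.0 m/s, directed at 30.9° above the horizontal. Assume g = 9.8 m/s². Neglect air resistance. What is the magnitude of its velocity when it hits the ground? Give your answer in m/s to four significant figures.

Horizontal component vₓ = 24.00 cos 30.9° = 20.59 m/s; vertical v_y0 = 24.00 sin 30.9° = 12.32 m/s.
The projectile lands when y = 60.7 + (12.32) t − ½·9.80·t² = 0. Positive root: t = (12.32 + √(12.32² + 2·9.80·60.7)) / 9.80 = (12.32 + 36.63) / 9.80 = 4.995 s.
Vertical velocity at impact: v_y = v_y0 − g t = 12.32 − 9.80 × 4.995 = −36.63 m/s.
Speed: |v| = √(vₓ² + v_y²) = √(20.59² + 36.63²) = 42.02 m/s.

42.02 m/s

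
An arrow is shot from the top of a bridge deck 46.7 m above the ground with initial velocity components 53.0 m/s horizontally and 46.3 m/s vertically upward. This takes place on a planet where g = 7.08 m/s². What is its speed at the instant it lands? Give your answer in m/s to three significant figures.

With up positive and y = 0 at the ground: y(t) = 46.7 + (46.30) t − 3.540 t². Setting y = 0 and taking the positive root: t = [46.30 + √(46.30² + 2·7.08·46.7)] / 7.08 = (46.30 + 52.96) / 7.08 = 14.02 s.
Vertical velocity at impact: v_y = v_y0 − g t = 46.30 − 7.08 × 14.02 = −52.96 m/s.
Speed: |v| = √(vₓ² + v_y²) = √(53.00² + 52.96²) = 74.93 m/s.

74.9 m/s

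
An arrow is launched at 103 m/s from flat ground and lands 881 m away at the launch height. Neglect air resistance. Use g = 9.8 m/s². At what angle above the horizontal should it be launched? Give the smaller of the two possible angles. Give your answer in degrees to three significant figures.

R = v₀² sin 2θ / g gives sin 2θ = gR/v₀² = 9.80·881/103² = 0.8138.
2θ = 54.47° or 180° − 54.47° = 125.5°, so θ = 27.24° or 62.76°.
The smaller angle is 27.24°.

27.2°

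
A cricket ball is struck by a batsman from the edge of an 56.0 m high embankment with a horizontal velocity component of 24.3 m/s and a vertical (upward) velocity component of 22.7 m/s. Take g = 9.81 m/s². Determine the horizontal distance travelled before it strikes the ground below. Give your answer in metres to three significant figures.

156 m

With up positive and y = 0 at the ground: y(t) = 56.0 + (22.70) t − 4.905 t². Setting y = 0 and taking the positive root: t = [22.70 + √(22.70² + 2·9.81·56.0)] / 9.81 = (22.70 + 40.17) / 9.81 = 6.409 s.
Horizontal distance: R = vₓ t = 24.30 × 6.409 = 155.7 m.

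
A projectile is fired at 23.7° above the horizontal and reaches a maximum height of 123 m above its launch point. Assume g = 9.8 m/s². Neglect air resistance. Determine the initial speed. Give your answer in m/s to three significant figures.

At the peak v_y = 0, so v_y0 = √(2gH) = √(2 × 9.80 × 123) = 49.10 m/s.
v_y0 = v₀ sin θ ⇒ v₀ = 49.10 / sin 23.7° = 122.2 m/s.

122 m/s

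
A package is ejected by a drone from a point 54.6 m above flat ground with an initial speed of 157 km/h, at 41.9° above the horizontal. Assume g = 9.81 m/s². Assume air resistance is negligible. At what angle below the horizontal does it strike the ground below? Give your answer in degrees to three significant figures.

53.5°

Convert: 157 km/h = 157/3.6 = 43.61 m/s.
vₓ = 43.61 cos 41.9° = 32.46 m/s; v_y0 = 43.61 sin 41.9° = 29.12 m/s.
The projectile lands when y = 54.6 + (29.12) t − ½·9.81·t² = 0. Positive root: t = (29.12 + √(29.12² + 2·9.81·54.6)) / 9.81 = (29.12 + 43.81) / 9.81 = 7.435 s.
At impact: v_y = v_y0 − g t = −43.81 m/s; vₓ = 32.46 m/s.
Angle below horizontal: arctan(|v_y|/vₓ) = arctan(43.81/32.46) = 53.47°.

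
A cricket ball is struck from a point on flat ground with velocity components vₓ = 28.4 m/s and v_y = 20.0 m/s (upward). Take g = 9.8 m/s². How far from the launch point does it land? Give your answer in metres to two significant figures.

Time aloft: T = 2 v_y0 / g = 2 × 20.00 / 9.80 = 4.082 s.
Range: R = vₓ T = 28.40 × 4.082 = 115.9 m.

120 m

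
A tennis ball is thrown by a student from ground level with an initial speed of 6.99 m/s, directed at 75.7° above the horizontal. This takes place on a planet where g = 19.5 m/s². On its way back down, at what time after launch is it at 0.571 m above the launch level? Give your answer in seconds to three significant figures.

vₓ = 6.990 cos 75.7° = 1.727 m/s; v_y0 = 6.990 sin 75.7° = 6.773 m/s.
Set y = v_y0 t − ½ g t² = 0.571: 9.750 t² − 6.773 t + 0.571 = 0.
t = [6.773 ± √(6.773² − 2·19.5·0.571)] / 19.5 = (6.773 ± 4.859) / 19.5, so t = 0.09817 s or t = 0.5965 s.
The descending-branch root is 0.5965 s.

0.597 s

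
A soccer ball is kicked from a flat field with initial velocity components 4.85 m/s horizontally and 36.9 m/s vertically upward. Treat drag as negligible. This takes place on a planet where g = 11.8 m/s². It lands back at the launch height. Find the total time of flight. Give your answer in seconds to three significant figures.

Time of flight on level ground: T = 2 v_y0 / g = 2 × 36.90 / 11.8 = 6.254 s.

6.25 s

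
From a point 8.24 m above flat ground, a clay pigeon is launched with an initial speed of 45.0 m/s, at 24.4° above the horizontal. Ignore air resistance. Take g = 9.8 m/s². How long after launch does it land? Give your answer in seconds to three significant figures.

4.19 s

Resolve: vₓ = 45.00 cos 24.4° = 40.98 m/s and v_y0 = 45.00 sin 24.4° = 18.59 m/s.
With up positive and y = 0 at the ground: y(t) = 8.24 + (18.59) t − 4.900 t². Setting y = 0 and taking the positive root: t = [18.59 + √(18.59² + 2·9.80·8.24)] / 9.80 = (18.59 + 22.52) / 9.80 = 4.195 s.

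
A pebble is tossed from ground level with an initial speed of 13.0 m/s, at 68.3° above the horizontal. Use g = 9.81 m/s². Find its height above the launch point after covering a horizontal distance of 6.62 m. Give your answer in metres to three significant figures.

7.33 m

Horizontal component vₓ = 13.00 cos 68.3° = 4.807 m/s; vertical v_y0 = 13.00 sin 68.3° = 12.08 m/s.
x = vₓ t ⇒ t = 6.62/4.807 = 1.377 s.
Height: y = v_y0 t − ½ g t² = 12.08 × 1.377 − 4.905 × 1.377² = 16.64 − 9.304 = 7.332 m.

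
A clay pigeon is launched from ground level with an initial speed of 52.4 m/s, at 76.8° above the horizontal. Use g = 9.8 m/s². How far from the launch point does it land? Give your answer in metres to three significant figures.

Horizontal component vₓ = 52.40 cos 76.8° = 11.97 m/s; vertical v_y0 = 52.40 sin 76.8° = 51.02 m/s.
Time aloft: T = 2 v_y0 / g = 2 × 51.02 / 9.80 = 10.41 s.
Horizontal distance R = vₓ T = 11.97 × 10.41 = 124.6 m.

125 m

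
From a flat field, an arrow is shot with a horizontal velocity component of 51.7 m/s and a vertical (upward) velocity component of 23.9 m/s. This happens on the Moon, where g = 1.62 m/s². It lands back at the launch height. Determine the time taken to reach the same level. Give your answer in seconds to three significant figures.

Landing at launch height ⇒ T = 2 v_y0 / g = 2 × 23.90 / 1.62 = 29.51 s.

29.5 s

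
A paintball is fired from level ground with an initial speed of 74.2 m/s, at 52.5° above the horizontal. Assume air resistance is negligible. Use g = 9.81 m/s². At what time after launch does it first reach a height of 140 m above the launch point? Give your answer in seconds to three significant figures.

Resolve: vₓ = 74.20 cos 52.5° = 45.17 m/s and v_y0 = 74.20 sin 52.5° = 58.87 m/s.
Height y(t) = 58.87 t − 4.905 t² = 140 gives 4.905 t² − 58.87 t + 140 = 0.
t = [58.87 ± √(58.87² − 2·9.81·140)] / 9.81 = (58.87 ± 26.80) / 9.81, so t = 3.268 s or t = 8.733 s.
The first (ascending) time is 3.268 s.

3.27 s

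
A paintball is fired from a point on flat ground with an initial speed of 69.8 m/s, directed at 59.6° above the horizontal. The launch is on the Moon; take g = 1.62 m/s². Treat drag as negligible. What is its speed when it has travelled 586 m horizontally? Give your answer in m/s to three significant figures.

48.6 m/s

Horizontal component vₓ = 69.80 cos 59.6° = 35.32 m/s; vertical v_y0 = 69.80 sin 59.6° = 60.20 m/s.
At x = 586 m, t = x/vₓ = 586/35.32 = 16.59 s.
Vertical velocity there: v_y = v_y0 − g t = 60.20 − 1.62 × 16.59 = 33.33 m/s.
Speed: √(vₓ² + v_y²) = √(35.32² + 33.33²) = 48.56 m/s.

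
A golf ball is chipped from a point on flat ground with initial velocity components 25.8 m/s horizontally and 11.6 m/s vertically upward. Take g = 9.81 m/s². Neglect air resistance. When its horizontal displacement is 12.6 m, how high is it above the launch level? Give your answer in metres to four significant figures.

4.495 m

At x = 12.6 m, t = x/vₓ = 12.6/25.80 = 0.4884 s.
Height: y = v_y0 t − ½ g t² = 11.60 × 0.4884 − 4.905 × 0.4884² = 5.665 − 1.170 = 4.495 m.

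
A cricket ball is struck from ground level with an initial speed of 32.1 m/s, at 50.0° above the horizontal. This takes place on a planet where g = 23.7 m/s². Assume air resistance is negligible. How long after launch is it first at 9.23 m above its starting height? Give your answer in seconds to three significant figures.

0.492 s

vₓ = 32.10 cos 50.0° = 20.63 m/s; v_y0 = 32.10 sin 50.0° = 24.59 m/s.
Require v_y0 t − ½ g t² = 9.23, i.e. 11.85 t² − 24.59 t + 9.23 = 0.
t = [24.59 ± √(24.59² − 2·23.7·9.23)] / 23.7 = (24.59 ± 12.93) / 23.7, so t = 0.4920 s or t = 1.583 s.
The first (ascending) time is 0.4920 s.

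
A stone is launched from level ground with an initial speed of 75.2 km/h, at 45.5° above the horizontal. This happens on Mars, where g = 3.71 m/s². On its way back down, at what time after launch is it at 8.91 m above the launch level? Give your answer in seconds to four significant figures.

Convert: 75.2 km/h = 75.2/3.6 = 20.89 m/s.
Horizontal component vₓ = 20.89 cos 45.5° = 14.64 m/s; vertical v_y0 = 20.89 sin 45.5° = 14.90 m/s.
Require v_y0 t − ½ g t² = 8.91, i.e. 1.855 t² − 14.90 t + 8.91 = 0.
t = [14.90 ± √(14.90² − 2·3.71·8.91)] / 3.71 = (14.90 ± 12.48) / 3.71, so t = 0.6508 s or t = 7.381 s.
The descending-branch root is 7.381 s.

7.381 s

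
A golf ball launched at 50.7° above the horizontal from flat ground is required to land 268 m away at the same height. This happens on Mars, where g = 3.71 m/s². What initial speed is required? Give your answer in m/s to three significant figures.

31.8 m/s

On level ground R = v₀² sin 2θ / g ⇒ v₀ = √(gR / sin 2θ).
v₀ = √(3.71 × 268 / sin 101.4°) = √(994.3 / 0.9803) = √1014.3 = 31.85 m/s.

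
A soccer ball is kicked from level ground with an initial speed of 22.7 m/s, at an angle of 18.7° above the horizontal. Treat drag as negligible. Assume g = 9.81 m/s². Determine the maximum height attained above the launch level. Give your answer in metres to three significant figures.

vₓ = 22.70 cos 18.7° = 21.50 m/s; v_y0 = 22.70 sin 18.7° = 7.278 m/s.
At the apex v_y = 0, so H = v_y0²/(2g) = 7.278²/19.62 = 2.700 m.

2.70 m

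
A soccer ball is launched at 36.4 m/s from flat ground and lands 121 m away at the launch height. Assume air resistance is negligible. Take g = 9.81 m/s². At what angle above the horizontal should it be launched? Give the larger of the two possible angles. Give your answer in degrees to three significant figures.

From R = (v₀²/g) sin 2θ: sin 2θ = 9.81 × 121 / 1325.0 = 0.8959.
2θ = 63.62° or 180° − 63.62° = 116.4°, so θ = 31.81° or 58.19°.
The larger angle is 58.19°.

58.2°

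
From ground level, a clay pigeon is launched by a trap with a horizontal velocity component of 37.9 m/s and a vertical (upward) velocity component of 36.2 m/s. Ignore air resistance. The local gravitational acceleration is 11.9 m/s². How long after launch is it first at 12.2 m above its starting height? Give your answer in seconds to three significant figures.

0.358 s

Require v_y0 t − ½ g t² = 12.2, i.e. 5.950 t² − 36.20 t + 12.2 = 0.
Quadratic formula: t = (36.20 ± √1020.1) / 11.9 = (36.20 ± 31.94) / 11.9 → t = 0.3581 s or 5.726 s.
The first (ascending) time is 0.3581 s.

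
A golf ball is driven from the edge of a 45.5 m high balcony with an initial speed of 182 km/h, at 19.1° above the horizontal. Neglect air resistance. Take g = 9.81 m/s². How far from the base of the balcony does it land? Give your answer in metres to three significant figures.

247 m

Convert: 182 km/h = 182/3.6 = 50.56 m/s.
vₓ = 50.56 cos 19.1° = 47.77 m/s; v_y0 = 50.56 sin 19.1° = 16.54 m/s.
The projectile lands when y = 45.5 + (16.54) t − ½·9.81·t² = 0. Positive root: t = (16.54 + √(16.54² + 2·9.81·45.5)) / 9.81 = (16.54 + 34.15) / 9.81 = 5.168 s.
Horizontal distance: R = vₓ t = 47.77 × 5.168 = 246.9 m.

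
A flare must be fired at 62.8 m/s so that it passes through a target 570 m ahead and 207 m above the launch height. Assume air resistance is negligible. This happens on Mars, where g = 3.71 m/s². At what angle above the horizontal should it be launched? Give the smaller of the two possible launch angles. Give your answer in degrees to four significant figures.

38.83°

Trajectory: y = x tanθ − g x² (1 + tan²θ)/(2v₀²). With x = 570, y = 207, v₀ = 62.8, g = 3.71:
152.8 tan²θ − 570 tanθ + (359.8) = 0.
tanθ = [570 ± √(570² − 4 × 152.8 × (359.8))] / (2 × 152.8) = (570 ± 324.0) / 305.6, giving tanθ = 0.8050 or 2.925.
θ = 38.83° or 71.13°; the smaller is 38.83°.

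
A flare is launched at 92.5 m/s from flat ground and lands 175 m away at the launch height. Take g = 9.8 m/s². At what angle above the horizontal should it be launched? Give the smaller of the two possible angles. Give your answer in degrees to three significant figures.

5.78°

Level-ground range R = v₀² sin(2θ)/g ⇒ sin(2θ) = gR/v₀² = 9.80 × 175 / 92.5² = 0.2004.
2θ = 11.56° or 180° − 11.56° = 168.4°, so θ = 5.781° or 84.22°.
The smaller angle is 5.781°.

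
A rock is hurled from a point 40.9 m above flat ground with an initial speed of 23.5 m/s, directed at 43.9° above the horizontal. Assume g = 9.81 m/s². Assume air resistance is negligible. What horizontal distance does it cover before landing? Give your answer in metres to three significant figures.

Resolve: vₓ = 23.50 cos 43.9° = 16.93 m/s and v_y0 = 23.50 sin 43.9° = 16.29 m/s.
Vertical motion (up positive, ground at y = 0): 4.905 t² − (16.29) t − 40.9 = 0, so t = (16.29 + √(16.29² + 2·9.81·40.9)) / 9.81 = (16.29 + 32.68) / 9.81 = 4.992 s.
Horizontal distance: R = vₓ t = 16.93 × 4.992 = 84.54 m.

84.5 m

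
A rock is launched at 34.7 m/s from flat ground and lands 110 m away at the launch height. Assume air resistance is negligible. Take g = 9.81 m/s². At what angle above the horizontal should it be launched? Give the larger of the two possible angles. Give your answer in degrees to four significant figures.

58.17°

Level-ground range R = v₀² sin(2θ)/g ⇒ sin(2θ) = gR/v₀² = 9.81 × 110 / 34.7² = 0.8962.
2θ = 63.66° or 180° − 63.66° = 116.3°, so θ = 31.83° or 58.17°.
The larger angle is 58.17°.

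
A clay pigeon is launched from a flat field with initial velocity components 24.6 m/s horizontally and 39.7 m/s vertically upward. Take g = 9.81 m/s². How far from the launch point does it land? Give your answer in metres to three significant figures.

199 m

Flight time T = 2 v_y0 / g = 8.094 s.
Range: R = vₓ T = 24.60 × 8.094 = 199.1 m.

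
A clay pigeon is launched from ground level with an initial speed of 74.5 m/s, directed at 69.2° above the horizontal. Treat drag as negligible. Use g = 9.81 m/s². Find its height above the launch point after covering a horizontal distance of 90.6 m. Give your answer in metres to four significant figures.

Resolve: vₓ = 74.50 cos 69.2° = 26.46 m/s and v_y0 = 74.50 sin 69.2° = 69.64 m/s.
At x = 90.6 m, t = x/vₓ = 90.6/26.46 = 3.425 s.
Height: y = v_y0 t − ½ g t² = 69.64 × 3.425 − 4.905 × 3.425² = 238.5 − 57.53 = 181.0 m.

181.0 m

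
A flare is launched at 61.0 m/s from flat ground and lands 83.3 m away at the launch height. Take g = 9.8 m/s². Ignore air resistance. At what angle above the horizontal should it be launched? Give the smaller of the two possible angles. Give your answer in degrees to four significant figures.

6.337°

From R = (v₀²/g) sin 2θ: sin 2θ = 9.80 × 83.3 / 3721.0 = 0.2194.
2θ = 12.67° or 180° − 12.67° = 167.3°, so θ = 6.337° or 83.66°.
The smaller angle is 6.337°.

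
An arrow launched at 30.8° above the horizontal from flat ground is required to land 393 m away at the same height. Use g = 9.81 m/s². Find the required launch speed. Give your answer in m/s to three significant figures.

From R = (v₀² / g) sin 2θ: v₀ = √(gR / sin 2θ).
v₀ = √(9.81 × 393 / sin 61.60°) = √(3855 / 0.8796) = √4382.8 = 66.20 m/s.

66.2 m/s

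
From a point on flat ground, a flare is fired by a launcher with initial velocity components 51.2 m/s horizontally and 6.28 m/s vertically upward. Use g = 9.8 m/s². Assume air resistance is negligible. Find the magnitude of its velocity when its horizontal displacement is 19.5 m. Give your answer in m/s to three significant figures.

Time to reach x = 19.5 m: t = x/vₓ = 19.5/51.20 = 0.3809 s.
Vertical velocity there: v_y = v_y0 − g t = 6.280 − 9.80 × 0.3809 = 2.548 m/s.
Speed: √(vₓ² + v_y²) = √(51.20² + 2.548²) = 51.26 m/s.

51.3 m/s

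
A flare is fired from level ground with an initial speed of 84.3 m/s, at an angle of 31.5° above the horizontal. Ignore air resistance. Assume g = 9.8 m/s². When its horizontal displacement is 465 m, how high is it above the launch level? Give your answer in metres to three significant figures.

Resolve: vₓ = 84.30 cos 31.5° = 71.88 m/s and v_y0 = 84.30 sin 31.5° = 44.05 m/s.
Time to reach x = 465 m: t = x/vₓ = 465/71.88 = 6.469 s.
Height: y = v_y0 t − ½ g t² = 44.05 × 6.469 − 4.900 × 6.469² = 285.0 − 205.1 = 79.88 m.

79.9 m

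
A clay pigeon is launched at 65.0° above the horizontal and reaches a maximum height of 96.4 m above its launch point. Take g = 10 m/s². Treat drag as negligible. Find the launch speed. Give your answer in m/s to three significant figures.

At the peak v_y = 0, so v_y0 = √(2gH) = √(2 × 10.0 × 96.4) = 43.91 m/s.
v_y0 = v₀ sin θ ⇒ v₀ = 43.91 / sin 65.0° = 48.45 m/s.

48.4 m/s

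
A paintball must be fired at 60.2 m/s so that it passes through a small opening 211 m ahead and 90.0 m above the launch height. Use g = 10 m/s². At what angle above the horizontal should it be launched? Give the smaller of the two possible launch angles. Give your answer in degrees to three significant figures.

45.6°

Trajectory: y = x tanθ − g x² (1 + tan²θ)/(2v₀²). With x = 211, y = 90.0, v₀ = 60.2, g = 10.0:
61.42 tan²θ − 211 tanθ + (151.4) = 0.
tanθ = [211 ± √(211² − 4 × 61.42 × (151.4))] / (2 × 61.42) = (211 ± 85.54) / 122.8, giving tanθ = 1.021 or 2.414.
θ = 45.60° or 67.50°; the smaller is 45.60°.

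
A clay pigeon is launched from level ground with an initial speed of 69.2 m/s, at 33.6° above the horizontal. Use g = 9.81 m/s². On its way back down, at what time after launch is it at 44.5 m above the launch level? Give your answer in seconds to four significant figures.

vₓ = 69.20 cos 33.6° = 57.64 m/s; v_y0 = 69.20 sin 33.6° = 38.29 m/s.
Height y(t) = 38.29 t − 4.905 t² = 44.5 gives 4.905 t² − 38.29 t + 44.5 = 0.
Quadratic formula: t = (38.29 ± √593.39) / 9.81 = (38.29 ± 24.36) / 9.81 → t = 1.420 s or 6.387 s.
The descending-branch root is 6.387 s.

6.387 s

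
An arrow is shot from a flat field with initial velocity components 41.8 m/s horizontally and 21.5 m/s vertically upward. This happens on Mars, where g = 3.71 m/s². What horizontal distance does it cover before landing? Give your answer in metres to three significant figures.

484 m

Time aloft: T = 2 v_y0 / g = 2 × 21.50 / 3.71 = 11.59 s.
Horizontal distance R = vₓ T = 41.80 × 11.59 = 484.5 m.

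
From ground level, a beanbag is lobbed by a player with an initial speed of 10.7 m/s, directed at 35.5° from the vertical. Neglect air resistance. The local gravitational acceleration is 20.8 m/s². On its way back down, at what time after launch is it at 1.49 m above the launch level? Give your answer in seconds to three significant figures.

0.598 s

vₓ = 10.70 sin 35.5° = 6.214 m/s; v_y0 = 10.70 cos 35.5° = 8.711 m/s.
Set y = v_y0 t − ½ g t² = 1.49: 10.40 t² − 8.711 t + 1.49 = 0.
Quadratic formula: t = (8.711 ± √13.898) / 20.8 = (8.711 ± 3.728) / 20.8 → t = 0.2396 s or 0.5980 s.
The descending-branch root is 0.5980 s.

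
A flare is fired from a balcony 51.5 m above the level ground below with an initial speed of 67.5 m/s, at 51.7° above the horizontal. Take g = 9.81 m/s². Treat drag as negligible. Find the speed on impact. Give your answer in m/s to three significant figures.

Resolve: vₓ = 67.50 cos 51.7° = 41.84 m/s and v_y0 = 67.50 sin 51.7° = 52.97 m/s.
Vertical motion (up positive, ground at y = 0): 4.905 t² − (52.97) t − 51.5 = 0, so t = (52.97 + √(52.97² + 2·9.81·51.5)) / 9.81 = (52.97 + 61.78) / 9.81 = 11.70 s.
Vertical velocity at impact: v_y = v_y0 − g t = 52.97 − 9.81 × 11.70 = −61.78 m/s.
Speed: |v| = √(vₓ² + v_y²) = √(41.84² + 61.78²) = 74.61 m/s.

74.6 m/s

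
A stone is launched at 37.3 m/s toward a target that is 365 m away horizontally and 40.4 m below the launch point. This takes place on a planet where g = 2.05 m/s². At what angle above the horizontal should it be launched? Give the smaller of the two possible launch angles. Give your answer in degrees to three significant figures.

9.40°

Trajectory: y = x tanθ − g x² (1 + tan²θ)/(2v₀²). With x = 365, y = −40.4, v₀ = 37.3, g = 2.05:
98.15 tan²θ − 365 tanθ + (57.75) = 0.
tanθ = [365 ± √(365² − 4 × 98.15 × (57.75))] / (2 × 98.15) = (365 ± 332.5) / 196.3, giving tanθ = 0.1656 or 3.553.
θ = 9.403° or 74.28°; the smaller is 9.403°.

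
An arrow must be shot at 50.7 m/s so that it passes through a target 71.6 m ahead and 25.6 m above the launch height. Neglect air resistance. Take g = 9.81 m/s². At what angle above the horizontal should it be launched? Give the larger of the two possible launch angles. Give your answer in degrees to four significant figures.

81.62°

Trajectory: y = x tanθ − g x² (1 + tan²θ)/(2v₀²). With x = 71.6, y = 25.6, v₀ = 50.7, g = 9.81:
9.782 tan²θ − 71.6 tanθ + (35.38) = 0.
tanθ = [71.6 ± √(71.6² − 4 × 9.782 × (35.38))] / (2 × 9.782) = (71.6 ± 61.17) / 19.56, giving tanθ = 0.5330 or 6.786.
θ = 28.06° or 81.62°; the larger is 81.62°.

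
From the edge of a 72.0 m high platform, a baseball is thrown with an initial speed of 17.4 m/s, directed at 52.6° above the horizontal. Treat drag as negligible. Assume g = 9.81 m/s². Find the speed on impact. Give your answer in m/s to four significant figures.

Components: vₓ = 17.40 cos 52.6° = 10.57 m/s, v_y0 = 17.40 sin 52.6° = 13.82 m/s.
The projectile lands when y = 72.0 + (13.82) t − ½·9.81·t² = 0. Positive root: t = (13.82 + √(13.82² + 2·9.81·72.0)) / 9.81 = (13.82 + 40.05) / 9.81 = 5.491 s.
Vertical velocity at impact: v_y = v_y0 − g t = 13.82 − 9.81 × 5.491 = −40.05 m/s.
Speed: |v| = √(vₓ² + v_y²) = √(10.57² + 40.05²) = 41.42 m/s.

41.42 m/s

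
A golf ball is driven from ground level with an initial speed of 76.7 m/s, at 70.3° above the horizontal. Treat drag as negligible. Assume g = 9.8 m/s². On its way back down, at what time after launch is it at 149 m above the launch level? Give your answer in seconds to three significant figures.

vₓ = 76.70 cos 70.3° = 25.86 m/s; v_y0 = 76.70 sin 70.3° = 72.21 m/s.
Height y(t) = 72.21 t − 4.900 t² = 149 gives 4.900 t² − 72.21 t + 149 = 0.
Quadratic formula: t = (72.21 ± √2294.0) / 9.80 = (72.21 ± 47.90) / 9.80 → t = 2.481 s or 12.26 s.
The descending-branch root is 12.26 s.

12.3 s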